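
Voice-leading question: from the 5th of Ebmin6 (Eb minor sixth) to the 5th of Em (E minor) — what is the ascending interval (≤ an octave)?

Ebmin6 (Eb minor sixth) has Bb as its 5th, and Em (E minor) has B as its 5th.
Bb up to B is 1 semitone, a half step wider than a perfect unison, so the interval is augmented.

augmented 1st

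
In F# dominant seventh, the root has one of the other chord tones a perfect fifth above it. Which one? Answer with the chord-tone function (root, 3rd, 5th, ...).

5th

The chord tones of F# dominant seventh are F# A# C# E.
The root is F#. A perfect fifth above F# is C#.
C# is the chord's 5th.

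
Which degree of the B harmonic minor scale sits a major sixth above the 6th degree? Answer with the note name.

E

The scale is B C# D E F# G A#.
The 6th degree is G; a major sixth above that is E — scale degree 4.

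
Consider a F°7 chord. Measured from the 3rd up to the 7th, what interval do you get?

diminished fifth

The chord tones of Fdim7 (F diminished seventh) are F Ab Cb Ebb.
So we need the interval from Ab up to Ebb.
5 letter names make it a fifth; at 6 semitones (a half step narrower than perfect) the quality is diminished.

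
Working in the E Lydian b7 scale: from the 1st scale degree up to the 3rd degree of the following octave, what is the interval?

major 10th

E lydian dominant: E F# G# A# B C# D.
The 1st scale degree is E and the degree 3 (up an octave) is G#.
E up to G# spans 10 letter names and 16 semitones — a major tenth.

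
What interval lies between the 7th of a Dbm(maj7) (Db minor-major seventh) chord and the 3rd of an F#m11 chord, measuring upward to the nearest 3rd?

The 7th of Dbm(maj7) (Db minor-major seventh) is C; the 3rd of F#m11 is A.
C up to A spans 6 letter names and 9 semitones — a major sixth.

major sixth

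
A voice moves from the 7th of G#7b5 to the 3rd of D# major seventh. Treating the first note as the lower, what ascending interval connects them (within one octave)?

The 7th of G#7b5 is F#; the 3rd of D# major seventh is F##.
1 letter names make it a unison; at 1 semitone (a half step wider than perfect) the quality is augmented.

A1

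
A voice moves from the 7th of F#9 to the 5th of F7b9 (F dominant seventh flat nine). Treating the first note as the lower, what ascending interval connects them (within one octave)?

The 7th of F#9 is E; the 5th of F7b9 (F dominant seventh flat nine) is C.
From E to C: 8 semitones over a sixth = minor.

minor sixth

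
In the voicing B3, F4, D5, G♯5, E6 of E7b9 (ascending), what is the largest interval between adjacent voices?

major 6th

Adjacent intervals: B3→F4 = diminished fifth; F4→D5 = major sixth; D5→G♯5 = augmented fourth; G♯5→E6 = minor sixth.
The largest is F4 to D5, a major sixth (9 semitones).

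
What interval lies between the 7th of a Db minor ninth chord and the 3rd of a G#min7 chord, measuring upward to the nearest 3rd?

augmented 7th

Db minor ninth has Cb as its 7th, and G#min7 has B as its 3rd.
Cb up to B is 12 semitones, a half step wider than a major seventh, so the interval is augmented.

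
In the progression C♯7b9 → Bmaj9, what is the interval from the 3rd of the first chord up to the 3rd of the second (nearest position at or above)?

The 3rd of C♯7b9 is E♯; the 3rd of Bmaj9 is D♯.
E♯ up to D♯ is 10 semitones, a half step narrower than a major seventh, so the interval is minor.

minor 7th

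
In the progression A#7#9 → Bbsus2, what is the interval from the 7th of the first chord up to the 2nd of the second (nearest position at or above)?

d4

The 7th of A#7#9 is G#; the 2nd of Bbsus2 is C.
G# up to C is 4 semitones, a half step narrower than a perfect fourth, so the interval is diminished.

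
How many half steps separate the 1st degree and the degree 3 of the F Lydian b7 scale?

4

The scale is F G A B C D Eb.
F up to A is a major third — 4 semitones.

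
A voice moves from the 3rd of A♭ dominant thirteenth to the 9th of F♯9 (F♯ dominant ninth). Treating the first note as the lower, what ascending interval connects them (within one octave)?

augmented fifth

A♭ dominant thirteenth has C as its 3rd, and F♯9 (F♯ dominant ninth) has G♯ as its 9th.
5 letter names make it a fifth; at 8 semitones (a half step wider than perfect) the quality is augmented.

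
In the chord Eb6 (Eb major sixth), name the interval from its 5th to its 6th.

major 2nd

The chord tones of Eb major sixth are Eb-G-Bb-C.
That puts Bb below C.
From Bb to C is 2 semitones, exactly the major second.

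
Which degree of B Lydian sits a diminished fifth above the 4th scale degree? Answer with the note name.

B

The scale is B C# D# E# F# G# A#.
The 4th scale degree is E#; a diminished fifth above that is B — scale degree 1.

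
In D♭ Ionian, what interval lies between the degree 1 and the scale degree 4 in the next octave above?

D♭ major: D♭ E♭ F G♭ A♭ B♭ C.
The degree 1 is D♭ and the degree 4 (up an octave) is G♭.
Counting 11 letters and 17 half steps from D♭ gives a perfect eleventh.

perfect eleventh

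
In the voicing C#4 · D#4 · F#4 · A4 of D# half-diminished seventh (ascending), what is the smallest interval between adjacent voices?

Adjacent intervals: C#4→D#4 = major second; D#4→F#4 = minor third; F#4→A4 = minor third.
The smallest is C#4 to D#4, a major second (2 semitones).

M2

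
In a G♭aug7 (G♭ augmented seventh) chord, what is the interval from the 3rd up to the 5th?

major third

Spelling the chord: G♭, B♭, D, F♭.
That puts B♭ below D.
From B♭ to D is 4 semitones, exactly the major third.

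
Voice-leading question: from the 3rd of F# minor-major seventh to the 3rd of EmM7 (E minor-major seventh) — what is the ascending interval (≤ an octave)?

minor seventh

F# minor-major seventh has A as its 3rd, and EmM7 (E minor-major seventh) has G as its 3rd.
From A to G: 10 semitones over a seventh = minor.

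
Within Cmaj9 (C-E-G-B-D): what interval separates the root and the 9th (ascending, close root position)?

Root = C; 9th = D.
From C to D is 14 semitones, exactly the major ninth.

major ninth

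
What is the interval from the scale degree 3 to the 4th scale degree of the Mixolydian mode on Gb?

Gb mixolydian: Gb Ab Bb Cb Db Eb Fb.
That puts Bb below Cb.
Bb up to Cb is 1 semitone, a half step narrower than a major second, so the interval is minor.

minor 2nd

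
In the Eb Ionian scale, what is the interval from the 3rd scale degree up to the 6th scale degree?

The scale runs Eb F G Ab Bb C D.
That puts G below C.
G up to C spans 4 letter names and 5 semitones — a perfect fourth.

perfect fourth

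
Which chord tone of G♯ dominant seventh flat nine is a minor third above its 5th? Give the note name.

G♯7b9: G♯–B♯–D♯–F♯–A.
The 5th is D♯. A minor third above D♯ is F♯.
F♯ is the chord's 7th.

F#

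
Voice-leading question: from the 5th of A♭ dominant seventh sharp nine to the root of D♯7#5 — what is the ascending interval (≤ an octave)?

The 5th of A♭ dominant seventh sharp nine is E♭; the root of D♯7#5 is D♯.
7 letter names make it a seventh; at 12 semitones (a half step wider than major) the quality is augmented.

augmented seventh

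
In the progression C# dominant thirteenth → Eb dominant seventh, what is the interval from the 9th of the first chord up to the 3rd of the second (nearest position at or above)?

diminished fourth

The 9th of C# dominant thirteenth is D#; the 3rd of Eb dominant seventh is G.
4 letter names make it a fourth; at 4 semitones (a half step narrower than perfect) the quality is diminished.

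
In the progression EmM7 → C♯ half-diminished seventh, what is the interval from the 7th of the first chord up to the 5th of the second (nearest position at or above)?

diminished fourth

EmM7 has D♯ as its 7th, and C♯ half-diminished seventh has G as its 5th.
From D♯ to G: 4 semitones over a fourth = diminished.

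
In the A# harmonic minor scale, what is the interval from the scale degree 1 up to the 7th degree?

major 7th

Spelling the A# harmonic minor scale: A# B# C# D# E# F# G##.
Scale degree 1 = A#; scale degree 7 = G##.
From A# to G## is 11 semitones, exactly the major seventh.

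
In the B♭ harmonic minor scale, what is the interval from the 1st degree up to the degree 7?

Spelling the B♭ harmonic minor scale: B♭ C D♭ E♭ F G♭ A.
That puts B♭ below A.
From B♭ to A is 11 semitones, exactly the major seventh.

major 7th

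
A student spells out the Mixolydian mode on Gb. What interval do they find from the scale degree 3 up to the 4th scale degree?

The scale runs Gb Ab Bb Cb Db Eb Fb.
So we need the interval from Bb up to Cb.
From Bb to Cb: 1 semitone over a second = minor.

minor 2nd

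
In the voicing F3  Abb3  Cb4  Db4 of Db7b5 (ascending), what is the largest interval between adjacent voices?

Adjacent intervals: F3→Abb3 = diminished third; Abb3→Cb4 = major third; Cb4→Db4 = major second.
The largest is Abb3 to Cb4, a major third (4 semitones).

major 3rd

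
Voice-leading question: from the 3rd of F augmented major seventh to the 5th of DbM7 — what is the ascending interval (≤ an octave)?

diminished octave

F augmented major seventh has A as its 3rd, and DbM7 has Ab as its 5th.
8 letter names make it an octave; at 11 semitones (a half step narrower than perfect) the quality is diminished.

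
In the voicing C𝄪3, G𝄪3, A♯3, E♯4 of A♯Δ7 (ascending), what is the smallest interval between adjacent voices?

Adjacent intervals: C𝄪3→G𝄪3 = perfect fifth; G𝄪3→A♯3 = minor second; A♯3→E♯4 = perfect fifth.
The smallest is G𝄪3 to A♯3, a minor second (1 semitone).

minor second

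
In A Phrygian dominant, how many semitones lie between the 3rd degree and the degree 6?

4

The scale is A B♭ C♯ D E F G.
C♯ up to F is a diminished fourth — 4 semitones.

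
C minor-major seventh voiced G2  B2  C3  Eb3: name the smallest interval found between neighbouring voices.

minor 2nd

Adjacent intervals: G2→B2 = major third; B2→C3 = minor second; C3→Eb3 = minor third.
The smallest is B2 to C3, a minor second (1 semitone).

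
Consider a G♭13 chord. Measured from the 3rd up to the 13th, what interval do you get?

Spelling the chord: G♭–B♭–D♭–F♭–A♭–E♭.
That puts B♭ below E♭.
Counting 11 letters and 17 half steps from B♭ gives a perfect eleventh.

perfect 11th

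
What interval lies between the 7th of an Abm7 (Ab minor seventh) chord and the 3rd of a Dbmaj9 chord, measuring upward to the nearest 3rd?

The 7th of Abm7 (Ab minor seventh) is Gb; the 3rd of Dbmaj9 is F.
Counting 7 letters and 11 half steps from Gb gives a major seventh.

major seventh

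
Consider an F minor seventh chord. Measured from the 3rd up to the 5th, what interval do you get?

major 3rd

The chord tones of F-7 are F-Ab-C-Eb.
The 3rd is Ab and the 5th is C.
From Ab to C is 4 semitones, exactly the major third.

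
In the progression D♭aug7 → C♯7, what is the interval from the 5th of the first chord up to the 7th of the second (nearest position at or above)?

major second

The 5th of D♭aug7 is A; the 7th of C♯7 is B.
From A to B is 2 semitones, exactly the major second.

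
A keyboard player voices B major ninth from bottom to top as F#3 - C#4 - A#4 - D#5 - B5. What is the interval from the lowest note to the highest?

P18

The outer voices are F#3 and B5.
Counting 18 letters and 29 half steps from F# gives a perfect 18th.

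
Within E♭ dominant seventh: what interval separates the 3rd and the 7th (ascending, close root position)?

E♭7 (E♭ dominant seventh): E♭ G B♭ D♭.
So we need the interval from G up to D♭.
5 letter names make it a fifth; at 6 semitones (a half step narrower than perfect) the quality is diminished.

diminished fifth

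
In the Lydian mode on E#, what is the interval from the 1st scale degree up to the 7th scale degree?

The scale runs E# F## G## A## B# C## D##.
That puts E# below D##.
E# up to D## spans 7 letter names and 11 semitones — a major seventh.

M7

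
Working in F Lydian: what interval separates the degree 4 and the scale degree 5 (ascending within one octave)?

minor second

F lydian: F G A B C D E.
The degree 4 is B and the scale degree 5 is C.
From B to C: 1 semitone over a second = minor.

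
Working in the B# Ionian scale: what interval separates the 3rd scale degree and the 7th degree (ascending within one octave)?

perfect fifth

B# major: B# C## D## E# F## G## A##.
That puts D## below A##.
From D## to A## is 7 semitones, exactly the perfect fifth.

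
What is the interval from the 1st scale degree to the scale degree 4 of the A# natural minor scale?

The scale runs A# B# C# D# E# F# G#.
The 1st scale degree is A# and the scale degree 4 is D#.
From A# to D# is 5 semitones, exactly the perfect fourth.

perfect fourth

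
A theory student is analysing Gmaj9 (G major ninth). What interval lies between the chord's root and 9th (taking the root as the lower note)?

The chord tones of G major ninth are G–B–D–F#–A.
That puts G below A.
G up to A spans 9 letter names and 14 semitones — a major ninth.

major ninth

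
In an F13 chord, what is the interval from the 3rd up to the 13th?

F13 (F dominant thirteenth): F–A–C–Eb–G–D.
3rd = A; 13th = D.
Counting 11 letters and 17 half steps from A gives a perfect eleventh.

perfect 11th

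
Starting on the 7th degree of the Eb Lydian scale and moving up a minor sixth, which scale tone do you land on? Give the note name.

Bb

The scale is Eb F G A Bb C D.
The 7th degree is D; a minor sixth above that is Bb — scale degree 5.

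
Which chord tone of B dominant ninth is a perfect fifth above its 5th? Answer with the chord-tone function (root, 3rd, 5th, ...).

B9 (B dominant ninth): B-D#-F#-A-C#.
The 5th is F#. A perfect fifth above F# is C#.
C# is the chord's 9th.

9th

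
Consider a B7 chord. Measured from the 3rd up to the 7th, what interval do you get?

diminished fifth

B dominant seventh: B D# F# A.
The 3rd is D# and the 7th is A.
D# up to A is 6 semitones, a half step narrower than a perfect fifth, so the interval is diminished.
That tritone between 3rd and 7th is what gives the dominant seventh its pull toward resolution.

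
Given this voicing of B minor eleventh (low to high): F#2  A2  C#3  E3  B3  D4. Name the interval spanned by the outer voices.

minor thirteenth

The outer voices are F#2 and D4.
F# up to D is 20 semitones, a half step narrower than a major thirteenth, so the interval is minor.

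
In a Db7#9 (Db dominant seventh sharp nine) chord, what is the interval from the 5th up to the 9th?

The chord tones of Db7#9 are Db F Ab Cb E.
5th = Ab; 9th = E.
5 letter names make it a fifth; at 8 semitones (a half step wider than perfect) the quality is augmented.

augmented fifth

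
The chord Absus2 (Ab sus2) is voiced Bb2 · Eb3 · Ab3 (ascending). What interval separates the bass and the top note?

The outer voices are Bb2 and Ab3.
From Bb to Ab: 10 semitones over a seventh = minor.

minor seventh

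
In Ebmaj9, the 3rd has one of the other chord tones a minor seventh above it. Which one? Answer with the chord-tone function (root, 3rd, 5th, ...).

9th

The chord tones of Eb major ninth are Eb G Bb D F.
The 3rd is G. A minor seventh above G is F.
F is the chord's 9th.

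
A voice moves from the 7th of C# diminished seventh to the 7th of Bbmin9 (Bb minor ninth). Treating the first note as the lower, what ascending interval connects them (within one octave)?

C# diminished seventh has Bb as its 7th, and Bbmin9 (Bb minor ninth) has Ab as its 7th.
From Bb to Ab: 10 semitones over a seventh = minor.

minor 7th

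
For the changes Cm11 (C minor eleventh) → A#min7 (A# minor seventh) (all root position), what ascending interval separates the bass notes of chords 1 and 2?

The roots are C and A#.
From C to A#: 10 semitones over a sixth = augmented.

augmented sixth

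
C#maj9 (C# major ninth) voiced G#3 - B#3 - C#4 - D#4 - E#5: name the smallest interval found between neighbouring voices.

Adjacent intervals: G#3→B#3 = major third; B#3→C#4 = minor second; C#4→D#4 = major second; D#4→E#5 = major ninth.
The smallest is B#3 to C#4, a minor second (1 semitone).

m2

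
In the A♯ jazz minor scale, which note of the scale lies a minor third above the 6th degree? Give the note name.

A#

The scale is A♯ B♯ C♯ D♯ E♯ F𝄪 G𝄪.
The 6th degree is F𝄪; a minor third above that is A♯ — scale degree 1.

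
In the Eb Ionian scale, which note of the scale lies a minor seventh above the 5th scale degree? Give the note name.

The scale is Eb F G Ab Bb C D.
The 5th scale degree is Bb; a minor seventh above that is Ab — scale degree 4.

Ab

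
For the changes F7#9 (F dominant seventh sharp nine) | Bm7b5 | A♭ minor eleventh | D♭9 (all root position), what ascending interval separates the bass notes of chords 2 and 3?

d7

The roots are B and A♭.
From B to A♭: 9 semitones over a seventh = diminished.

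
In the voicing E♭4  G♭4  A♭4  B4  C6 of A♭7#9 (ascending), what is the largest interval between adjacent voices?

minor ninth

Adjacent intervals: E♭4→G♭4 = minor third; G♭4→A♭4 = major second; A♭4→B4 = augmented second; B4→C6 = minor ninth.
The largest is B4 to C6, a minor ninth (13 semitones).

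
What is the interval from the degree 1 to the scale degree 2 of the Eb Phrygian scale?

minor second

Spelling the Eb Phrygian scale: Eb Fb Gb Ab Bb Cb Db.
So we need the interval from Eb up to Fb.
2 letter names make it a second; at 1 semitone (a half step narrower than major) the quality is minor.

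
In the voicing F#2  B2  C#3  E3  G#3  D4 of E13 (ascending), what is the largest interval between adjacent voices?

diminished fifth

Adjacent intervals: F#2→B2 = perfect fourth; B2→C#3 = major second; C#3→E3 = minor third; E3→G#3 = major third; G#3→D4 = diminished fifth.
The largest is G#3 to D4, a diminished fifth (6 semitones).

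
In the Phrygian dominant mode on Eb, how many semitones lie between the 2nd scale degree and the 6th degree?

The scale is Eb Fb G Ab Bb Cb Db.
Fb up to Cb is a perfect fifth — 7 semitones.

7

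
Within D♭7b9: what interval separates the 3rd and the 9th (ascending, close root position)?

Spelling the chord: D♭, F, A♭, C♭, E𝄫.
So we need the interval from F up to E𝄫.
From F to E𝄫: 9 semitones over a seventh = diminished.

d7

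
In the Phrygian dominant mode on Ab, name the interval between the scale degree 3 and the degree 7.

The scale runs Ab Bbb C Db Eb Fb Gb.
The scale degree 3 is C and the degree 7 is Gb.
C up to Gb is 6 semitones, a half step narrower than a perfect fifth, so the interval is diminished.

d5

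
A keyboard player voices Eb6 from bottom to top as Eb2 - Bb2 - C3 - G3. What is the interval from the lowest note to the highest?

The outer voices are Eb2 and G3.
Eb up to G spans 10 letter names and 16 semitones — a major tenth.

major tenth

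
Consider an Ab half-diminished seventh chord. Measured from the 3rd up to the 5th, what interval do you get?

m3

Abø is spelled Ab, Cb, Ebb, Gb.
3rd = Cb; 5th = Ebb.
3 letter names make it a third; at 3 semitones (a half step narrower than major) the quality is minor.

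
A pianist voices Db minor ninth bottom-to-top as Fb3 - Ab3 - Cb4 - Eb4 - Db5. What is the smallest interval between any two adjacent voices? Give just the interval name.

Adjacent intervals: Fb3→Ab3 = major third; Ab3→Cb4 = minor third; Cb4→Eb4 = major third; Eb4→Db5 = minor seventh.
The smallest is Ab3 to Cb4, a minor third (3 semitones).

minor third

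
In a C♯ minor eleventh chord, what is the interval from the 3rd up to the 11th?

M9

C♯m11 (C♯ minor eleventh): C♯–E–G♯–B–D♯–F♯.
The 3rd is E and the 11th is F♯.
From E to F♯ is 14 semitones, exactly the major ninth.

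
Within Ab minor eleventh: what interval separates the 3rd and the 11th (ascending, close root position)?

Abm11 is spelled Ab-Cb-Eb-Gb-Bb-Db.
So we need the interval from Cb up to Db.
From Cb to Db is 14 semitones, exactly the major ninth.

major ninth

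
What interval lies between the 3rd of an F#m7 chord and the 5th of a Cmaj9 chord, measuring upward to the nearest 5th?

minor seventh

The 3rd of F#m7 is A; the 5th of Cmaj9 is G.
7 letter names make it a seventh; at 10 semitones (a half step narrower than major) the quality is minor.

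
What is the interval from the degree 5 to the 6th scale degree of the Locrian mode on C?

M2

The scale runs C Db Eb F Gb Ab Bb.
The degree 5 is Gb and the scale degree 6 is Ab.
Counting 2 letters and 2 half steps from Gb gives a major second.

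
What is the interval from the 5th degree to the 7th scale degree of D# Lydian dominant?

Spelling D# Lydian dominant: D# E# F## G## A# B# C#.
So we need the interval from A# up to C#.
From A# to C#: 3 semitones over a third = minor.

minor third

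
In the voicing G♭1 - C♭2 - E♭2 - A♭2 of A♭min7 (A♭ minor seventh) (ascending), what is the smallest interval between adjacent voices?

major 3rd

Adjacent intervals: G♭1→C♭2 = perfect fourth; C♭2→E♭2 = major third; E♭2→A♭2 = perfect fourth.
The smallest is C♭2 to E♭2, a major third (4 semitones).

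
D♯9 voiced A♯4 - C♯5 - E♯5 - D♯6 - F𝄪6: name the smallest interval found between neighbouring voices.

Adjacent intervals: A♯4→C♯5 = minor third; C♯5→E♯5 = major third; E♯5→D♯6 = minor seventh; D♯6→F𝄪6 = major third.
The smallest is A♯4 to C♯5, a minor third (3 semitones).

minor third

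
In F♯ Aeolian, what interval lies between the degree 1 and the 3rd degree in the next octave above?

minor tenth

F♯ natural minor: F♯ G♯ A B C♯ D E.
The degree 1 is F♯ and the scale degree 3 (up an octave) is A.
F♯ up to A is 15 semitones, a half step narrower than a major tenth, so the interval is minor.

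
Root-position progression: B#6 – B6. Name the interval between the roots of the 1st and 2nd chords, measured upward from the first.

diminished 8th

The roots are B# and B.
B# up to B is 11 semitones, a half step narrower than a perfect octave, so the interval is diminished.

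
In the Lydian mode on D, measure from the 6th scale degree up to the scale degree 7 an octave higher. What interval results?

major 9th

Spelling the Lydian mode on D: D E F♯ G♯ A B C♯.
The 6th scale degree is B and the degree 7 (up an octave) is C♯.
Counting 9 letters and 14 half steps from B gives a major ninth.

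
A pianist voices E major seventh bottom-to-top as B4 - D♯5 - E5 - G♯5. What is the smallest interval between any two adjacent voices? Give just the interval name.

Adjacent intervals: B4→D♯5 = major third; D♯5→E5 = minor second; E5→G♯5 = major third.
The smallest is D♯5 to E5, a minor second (1 semitone).

m2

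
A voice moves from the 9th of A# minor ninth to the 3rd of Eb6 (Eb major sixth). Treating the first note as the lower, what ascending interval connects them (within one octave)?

diminished sixth

A# minor ninth has B# as its 9th, and Eb6 (Eb major sixth) has G as its 3rd.
B# up to G is 7 semitones, a whole step narrower than a major sixth, so the interval is diminished.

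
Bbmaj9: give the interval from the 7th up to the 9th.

Spelling the chord: Bb-D-F-A-C.
So we need the interval from A up to C.
From A to C: 3 semitones over a third = minor.

minor third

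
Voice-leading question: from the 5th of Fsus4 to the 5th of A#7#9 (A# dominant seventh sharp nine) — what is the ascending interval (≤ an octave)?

The 5th of Fsus4 is C; the 5th of A#7#9 (A# dominant seventh sharp nine) is E#.
3 letter names make it a third; at 5 semitones (a half step wider than major) the quality is augmented.

augmented 3rd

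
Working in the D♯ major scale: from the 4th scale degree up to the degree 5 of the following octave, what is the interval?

D♯ major: D♯ E♯ F𝄪 G♯ A♯ B♯ C𝄪.
The 4th scale degree is G♯ and the scale degree 5 (up an octave) is A♯.
G♯ up to A♯ spans 9 letter names and 14 semitones — a major ninth.

major 9th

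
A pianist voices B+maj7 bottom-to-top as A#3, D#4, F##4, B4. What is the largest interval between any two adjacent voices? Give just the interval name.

perfect 4th

Adjacent intervals: A#3→D#4 = perfect fourth; D#4→F##4 = major third; F##4→B4 = diminished fourth.
The largest is A#3 to D#4, a perfect fourth (5 semitones).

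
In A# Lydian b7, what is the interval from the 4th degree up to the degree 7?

diminished 4th

Spelling A# Lydian b7: A# B# C## D## E# F## G#.
The 4th degree is D## and the scale degree 7 is G#.
From D## to G#: 4 semitones over a fourth = diminished.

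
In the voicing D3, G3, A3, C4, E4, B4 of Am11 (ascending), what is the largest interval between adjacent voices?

Adjacent intervals: D3→G3 = perfect fourth; G3→A3 = major second; A3→C4 = minor third; C4→E4 = major third; E4→B4 = perfect fifth.
The largest is E4 to B4, a perfect fifth (7 semitones).

perfect 5th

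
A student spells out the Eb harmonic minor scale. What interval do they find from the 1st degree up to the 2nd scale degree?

M2

Spelling the Eb harmonic minor scale: Eb F Gb Ab Bb Cb D.
That puts Eb below F.
From Eb to F is 2 semitones, exactly the major second.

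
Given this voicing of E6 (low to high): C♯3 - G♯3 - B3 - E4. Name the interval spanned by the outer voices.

The outer voices are C♯3 and E4.
10 letter names make it a tenth; at 15 semitones (a half step narrower than major) the quality is minor.

minor tenth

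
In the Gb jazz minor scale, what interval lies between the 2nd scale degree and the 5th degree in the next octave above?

perfect eleventh

Gb melodic minor: Gb Ab Bbb Cb Db Eb F.
So we need the interval from Ab up to Db.
From Ab to Db is 17 semitones, exactly the perfect eleventh.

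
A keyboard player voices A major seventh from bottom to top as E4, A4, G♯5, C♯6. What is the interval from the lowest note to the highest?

major thirteenth

The outer voices are E4 and C♯6.
E up to C♯ spans 13 letter names and 21 semitones — a major thirteenth.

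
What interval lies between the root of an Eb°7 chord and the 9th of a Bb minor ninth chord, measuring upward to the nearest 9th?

Eb°7 has Eb as its root, and Bb minor ninth has C as its 9th.
Eb up to C spans 6 letter names and 9 semitones — a major sixth.

major sixth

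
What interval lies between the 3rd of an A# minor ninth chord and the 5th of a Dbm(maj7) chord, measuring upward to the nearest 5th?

diminished sixth

The 3rd of A# minor ninth is C#; the 5th of Dbm(maj7) is Ab.
C# up to Ab is 7 semitones, a whole step narrower than a major sixth, so the interval is diminished.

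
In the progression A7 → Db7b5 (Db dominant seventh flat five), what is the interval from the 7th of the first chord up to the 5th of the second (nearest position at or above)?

diminished 2nd

The 7th of A7 is G; the 5th of Db7b5 (Db dominant seventh flat five) is Abb.
2 letter names make it a second; at 0 semitones (a whole step narrower than major) the quality is diminished.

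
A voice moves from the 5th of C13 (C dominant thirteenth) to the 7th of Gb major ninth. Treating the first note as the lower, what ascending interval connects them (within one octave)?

minor 7th

C13 (C dominant thirteenth) has G as its 5th, and Gb major ninth has F as its 7th.
G up to F is 10 semitones, a half step narrower than a major seventh, so the interval is minor.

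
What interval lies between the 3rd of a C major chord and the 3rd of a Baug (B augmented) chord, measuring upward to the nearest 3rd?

major 7th

The 3rd of C major is E; the 3rd of Baug (B augmented) is D♯.
E up to D♯ spans 7 letter names and 11 semitones — a major seventh.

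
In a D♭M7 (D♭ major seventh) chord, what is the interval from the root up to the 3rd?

major third

D♭Δ7 is spelled D♭-F-A♭-C.
So we need the interval from D♭ up to F.
From D♭ to F is 4 semitones, exactly the major third.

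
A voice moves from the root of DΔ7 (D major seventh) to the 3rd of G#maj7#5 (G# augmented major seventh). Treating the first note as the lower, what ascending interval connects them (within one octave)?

The root of DΔ7 (D major seventh) is D; the 3rd of G#maj7#5 (G# augmented major seventh) is B#.
From D to B#: 10 semitones over a sixth = augmented.

augmented sixth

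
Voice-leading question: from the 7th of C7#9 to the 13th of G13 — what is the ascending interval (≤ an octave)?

The 7th of C7#9 is Bb; the 13th of G13 is E.
4 letter names make it a fourth; at 6 semitones (a half step wider than perfect) the quality is augmented.

A4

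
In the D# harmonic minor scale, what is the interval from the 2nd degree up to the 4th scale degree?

D# harmonic minor: D# E# F# G# A# B C##.
So we need the interval from E# up to G#.
E# up to G# is 3 semitones, a half step narrower than a major third, so the interval is minor.

minor 3rd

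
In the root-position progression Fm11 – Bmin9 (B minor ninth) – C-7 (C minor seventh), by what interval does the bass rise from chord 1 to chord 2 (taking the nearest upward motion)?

A4

The roots are F and B.
4 letter names make it a fourth; at 6 semitones (a half step wider than perfect) the quality is augmented.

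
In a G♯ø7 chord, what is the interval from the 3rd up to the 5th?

The chord tones of G♯m7b5 are G♯–B–D–F♯.
The 3rd is B and the 5th is D.
B up to D is 3 semitones, a half step narrower than a major third, so the interval is minor.

minor third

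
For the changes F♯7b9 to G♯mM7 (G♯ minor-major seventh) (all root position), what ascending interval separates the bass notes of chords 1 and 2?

The roots are F♯ and G♯.
Counting 2 letters and 2 half steps from F♯ gives a major second.

M2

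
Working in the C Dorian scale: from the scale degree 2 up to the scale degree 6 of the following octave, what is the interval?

Spelling the C Dorian scale: C D Eb F G A Bb.
Scale degree 2 = D; 6th scale degree (up an octave) = A.
D up to A spans 12 letter names and 19 semitones — a perfect twelfth.

perfect twelfth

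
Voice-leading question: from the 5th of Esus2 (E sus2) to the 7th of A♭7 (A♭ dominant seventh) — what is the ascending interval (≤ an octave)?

diminished 6th

Esus2 (E sus2) has B as its 5th, and A♭7 (A♭ dominant seventh) has G♭ as its 7th.
B up to G♭ is 7 semitones, a whole step narrower than a major sixth, so the interval is diminished.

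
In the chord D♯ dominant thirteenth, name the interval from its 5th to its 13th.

The chord tones of D♯13 (D♯ dominant thirteenth) are D♯ F𝄪 A♯ C♯ E♯ B♯.
The 5th is A♯ and the 13th is B♯.
Counting 9 letters and 14 half steps from A♯ gives a major ninth.

M9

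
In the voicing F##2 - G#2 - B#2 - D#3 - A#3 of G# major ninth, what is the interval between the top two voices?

Those voices are D#3 and A#3.
Counting 5 letters and 7 half steps from D# gives a perfect fifth.

perfect 5th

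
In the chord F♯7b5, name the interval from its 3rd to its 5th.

diminished third

F♯ dominant seventh flat five is spelled F♯-A♯-C-E.
So we need the interval from A♯ up to C.
A♯ up to C is 2 semitones, a whole step narrower than a major third, so the interval is diminished.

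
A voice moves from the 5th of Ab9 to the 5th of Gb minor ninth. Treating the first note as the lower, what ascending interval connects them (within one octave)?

m7

The 5th of Ab9 is Eb; the 5th of Gb minor ninth is Db.
From Eb to Db: 10 semitones over a seventh = minor.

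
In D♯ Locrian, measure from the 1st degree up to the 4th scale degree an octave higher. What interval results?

perfect 11th

The scale runs D♯ E F♯ G♯ A B C♯.
1st degree = D♯; 4th scale degree (up an octave) = G♯.
D♯ up to G♯ spans 11 letter names and 17 semitones — a perfect eleventh.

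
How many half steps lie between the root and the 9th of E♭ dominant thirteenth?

14

Spelling the chord: E♭–G–B♭–D♭–F–C.
E♭ to F is a major ninth: 14 semitones.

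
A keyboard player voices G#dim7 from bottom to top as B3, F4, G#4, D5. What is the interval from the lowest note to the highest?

The outer voices are B3 and D5.
10 letter names make it a tenth; at 15 semitones (a half step narrower than major) the quality is minor.

m10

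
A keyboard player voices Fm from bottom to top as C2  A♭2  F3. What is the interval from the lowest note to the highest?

P11

The outer voices are C2 and F3.
C up to F spans 11 letter names and 17 semitones — a perfect eleventh.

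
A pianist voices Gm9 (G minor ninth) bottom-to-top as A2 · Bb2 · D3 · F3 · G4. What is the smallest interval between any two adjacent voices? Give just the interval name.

minor second

Adjacent intervals: A2→Bb2 = minor second; Bb2→D3 = major third; D3→F3 = minor third; F3→G4 = major ninth.
The smallest is A2 to Bb2, a minor second (1 semitone).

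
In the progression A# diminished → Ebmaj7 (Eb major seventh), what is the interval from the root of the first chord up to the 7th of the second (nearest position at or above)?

diminished 4th

The root of A# diminished is A#; the 7th of Ebmaj7 (Eb major seventh) is D.
A# up to D is 4 semitones, a half step narrower than a perfect fourth, so the interval is diminished.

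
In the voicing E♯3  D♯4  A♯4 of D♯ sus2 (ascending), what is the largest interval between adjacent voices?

minor seventh

Adjacent intervals: E♯3→D♯4 = minor seventh; D♯4→A♯4 = perfect fifth.
The largest is E♯3 to D♯4, a minor seventh (10 semitones).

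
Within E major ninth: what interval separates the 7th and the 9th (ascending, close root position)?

minor third

E major ninth is spelled E, G#, B, D#, F#.
The 7th is D# and the 9th is F#.
From D# to F#: 3 semitones over a third = minor.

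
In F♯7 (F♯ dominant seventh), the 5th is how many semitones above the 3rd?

F♯7: F♯, A♯, C♯, E.
A♯ to C♯ is a minor third: 3 semitones.

3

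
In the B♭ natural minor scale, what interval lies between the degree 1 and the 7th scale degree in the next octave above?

minor fourteenth

The scale runs B♭ C D♭ E♭ F G♭ A♭.
So we need the interval from B♭ up to A♭.
From B♭ to A♭: 22 semitones over a fourteenth = minor.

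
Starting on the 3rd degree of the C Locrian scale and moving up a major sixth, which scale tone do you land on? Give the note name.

The scale is C Db Eb F Gb Ab Bb.
The 3rd degree is Eb; a major sixth above that is C — scale degree 1.

C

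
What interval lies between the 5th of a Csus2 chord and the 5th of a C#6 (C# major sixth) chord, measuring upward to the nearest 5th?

The 5th of Csus2 is G; the 5th of C#6 (C# major sixth) is G#.
From G to G#: 1 semitone over a unison = augmented.

A1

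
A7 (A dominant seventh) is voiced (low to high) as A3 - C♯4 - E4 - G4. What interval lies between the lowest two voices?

Those voices are A3 and C♯4.
A up to C♯ spans 3 letter names and 4 semitones — a major third.

major third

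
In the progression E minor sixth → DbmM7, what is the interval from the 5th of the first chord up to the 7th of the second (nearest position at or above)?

minor 2nd

The 5th of E minor sixth is B; the 7th of DbmM7 is C.
B up to C is 1 semitone, a half step narrower than a major second, so the interval is minor.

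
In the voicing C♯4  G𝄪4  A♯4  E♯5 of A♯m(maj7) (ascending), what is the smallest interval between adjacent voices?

m2

Adjacent intervals: C♯4→G𝄪4 = augmented fifth; G𝄪4→A♯4 = minor second; A♯4→E♯5 = perfect fifth.
The smallest is G𝄪4 to A♯4, a minor second (1 semitone).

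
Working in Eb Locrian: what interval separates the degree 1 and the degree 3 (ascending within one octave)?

minor third

The scale runs Eb Fb Gb Ab Bbb Cb Db.
Degree 1 = Eb; scale degree 3 = Gb.
From Eb to Gb: 3 semitones over a third = minor.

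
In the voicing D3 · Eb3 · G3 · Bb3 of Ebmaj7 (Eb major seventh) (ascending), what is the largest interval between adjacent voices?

Adjacent intervals: D3→Eb3 = minor second; Eb3→G3 = major third; G3→Bb3 = minor third.
The largest is Eb3 to G3, a major third (4 semitones).

major 3rd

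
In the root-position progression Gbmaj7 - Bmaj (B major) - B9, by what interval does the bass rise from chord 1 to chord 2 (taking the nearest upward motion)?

A3

The roots are Gb and B.
Gb up to B is 5 semitones, a half step wider than a major third, so the interval is augmented.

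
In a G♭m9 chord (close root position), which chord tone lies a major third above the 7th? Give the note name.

Ab

G♭m9 (G♭ minor ninth): G♭ B𝄫 D♭ F♭ A♭.
The 7th is F♭. A major third above F♭ is A♭.
A♭ is the chord's 9th.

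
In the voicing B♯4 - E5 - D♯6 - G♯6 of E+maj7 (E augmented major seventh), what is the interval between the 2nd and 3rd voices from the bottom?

M7

Those voices are E5 and D♯6.
Counting 7 letters and 11 half steps from E gives a major seventh.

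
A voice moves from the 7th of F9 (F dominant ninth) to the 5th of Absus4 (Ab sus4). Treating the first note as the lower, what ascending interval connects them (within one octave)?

P1

The 7th of F9 (F dominant ninth) is Eb; the 5th of Absus4 (Ab sus4) is Eb.
Eb up to Eb spans 1 letter names and 0 semitones — a perfect unison.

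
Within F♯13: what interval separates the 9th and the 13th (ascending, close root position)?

F♯13 is spelled F♯–A♯–C♯–E–G♯–D♯.
The 9th is G♯ and the 13th is D♯.
From G♯ to D♯ is 7 semitones, exactly the perfect fifth.

perfect 5th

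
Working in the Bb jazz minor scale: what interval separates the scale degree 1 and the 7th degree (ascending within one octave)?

M7

The scale runs Bb C Db Eb F G A.
The scale degree 1 is Bb and the scale degree 7 is A.
Bb up to A spans 7 letter names and 11 semitones — a major seventh.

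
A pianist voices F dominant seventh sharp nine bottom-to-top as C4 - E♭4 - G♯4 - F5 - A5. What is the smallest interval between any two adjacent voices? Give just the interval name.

minor third

Adjacent intervals: C4→E♭4 = minor third; E♭4→G♯4 = augmented third; G♯4→F5 = diminished seventh; F5→A5 = major third.
The smallest is C4 to E♭4, a minor third (3 semitones).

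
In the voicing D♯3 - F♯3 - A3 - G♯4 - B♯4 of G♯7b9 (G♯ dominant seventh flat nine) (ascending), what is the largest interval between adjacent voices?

major seventh

Adjacent intervals: D♯3→F♯3 = minor third; F♯3→A3 = minor third; A3→G♯4 = major seventh; G♯4→B♯4 = major third.
The largest is A3 to G♯4, a major seventh (11 semitones).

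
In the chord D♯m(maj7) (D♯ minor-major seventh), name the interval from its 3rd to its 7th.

augmented fifth

D♯ minor-major seventh is spelled D♯, F♯, A♯, C𝄪.
3rd = F♯; 7th = C𝄪.
F♯ up to C𝄪 is 8 semitones, a half step wider than a perfect fifth, so the interval is augmented.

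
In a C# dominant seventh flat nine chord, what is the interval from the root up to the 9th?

Spelling the chord: C#, E#, G#, B, D.
The root is C# and the 9th is D.
9 letter names make it a ninth; at 13 semitones (a half step narrower than major) the quality is minor.

minor ninth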